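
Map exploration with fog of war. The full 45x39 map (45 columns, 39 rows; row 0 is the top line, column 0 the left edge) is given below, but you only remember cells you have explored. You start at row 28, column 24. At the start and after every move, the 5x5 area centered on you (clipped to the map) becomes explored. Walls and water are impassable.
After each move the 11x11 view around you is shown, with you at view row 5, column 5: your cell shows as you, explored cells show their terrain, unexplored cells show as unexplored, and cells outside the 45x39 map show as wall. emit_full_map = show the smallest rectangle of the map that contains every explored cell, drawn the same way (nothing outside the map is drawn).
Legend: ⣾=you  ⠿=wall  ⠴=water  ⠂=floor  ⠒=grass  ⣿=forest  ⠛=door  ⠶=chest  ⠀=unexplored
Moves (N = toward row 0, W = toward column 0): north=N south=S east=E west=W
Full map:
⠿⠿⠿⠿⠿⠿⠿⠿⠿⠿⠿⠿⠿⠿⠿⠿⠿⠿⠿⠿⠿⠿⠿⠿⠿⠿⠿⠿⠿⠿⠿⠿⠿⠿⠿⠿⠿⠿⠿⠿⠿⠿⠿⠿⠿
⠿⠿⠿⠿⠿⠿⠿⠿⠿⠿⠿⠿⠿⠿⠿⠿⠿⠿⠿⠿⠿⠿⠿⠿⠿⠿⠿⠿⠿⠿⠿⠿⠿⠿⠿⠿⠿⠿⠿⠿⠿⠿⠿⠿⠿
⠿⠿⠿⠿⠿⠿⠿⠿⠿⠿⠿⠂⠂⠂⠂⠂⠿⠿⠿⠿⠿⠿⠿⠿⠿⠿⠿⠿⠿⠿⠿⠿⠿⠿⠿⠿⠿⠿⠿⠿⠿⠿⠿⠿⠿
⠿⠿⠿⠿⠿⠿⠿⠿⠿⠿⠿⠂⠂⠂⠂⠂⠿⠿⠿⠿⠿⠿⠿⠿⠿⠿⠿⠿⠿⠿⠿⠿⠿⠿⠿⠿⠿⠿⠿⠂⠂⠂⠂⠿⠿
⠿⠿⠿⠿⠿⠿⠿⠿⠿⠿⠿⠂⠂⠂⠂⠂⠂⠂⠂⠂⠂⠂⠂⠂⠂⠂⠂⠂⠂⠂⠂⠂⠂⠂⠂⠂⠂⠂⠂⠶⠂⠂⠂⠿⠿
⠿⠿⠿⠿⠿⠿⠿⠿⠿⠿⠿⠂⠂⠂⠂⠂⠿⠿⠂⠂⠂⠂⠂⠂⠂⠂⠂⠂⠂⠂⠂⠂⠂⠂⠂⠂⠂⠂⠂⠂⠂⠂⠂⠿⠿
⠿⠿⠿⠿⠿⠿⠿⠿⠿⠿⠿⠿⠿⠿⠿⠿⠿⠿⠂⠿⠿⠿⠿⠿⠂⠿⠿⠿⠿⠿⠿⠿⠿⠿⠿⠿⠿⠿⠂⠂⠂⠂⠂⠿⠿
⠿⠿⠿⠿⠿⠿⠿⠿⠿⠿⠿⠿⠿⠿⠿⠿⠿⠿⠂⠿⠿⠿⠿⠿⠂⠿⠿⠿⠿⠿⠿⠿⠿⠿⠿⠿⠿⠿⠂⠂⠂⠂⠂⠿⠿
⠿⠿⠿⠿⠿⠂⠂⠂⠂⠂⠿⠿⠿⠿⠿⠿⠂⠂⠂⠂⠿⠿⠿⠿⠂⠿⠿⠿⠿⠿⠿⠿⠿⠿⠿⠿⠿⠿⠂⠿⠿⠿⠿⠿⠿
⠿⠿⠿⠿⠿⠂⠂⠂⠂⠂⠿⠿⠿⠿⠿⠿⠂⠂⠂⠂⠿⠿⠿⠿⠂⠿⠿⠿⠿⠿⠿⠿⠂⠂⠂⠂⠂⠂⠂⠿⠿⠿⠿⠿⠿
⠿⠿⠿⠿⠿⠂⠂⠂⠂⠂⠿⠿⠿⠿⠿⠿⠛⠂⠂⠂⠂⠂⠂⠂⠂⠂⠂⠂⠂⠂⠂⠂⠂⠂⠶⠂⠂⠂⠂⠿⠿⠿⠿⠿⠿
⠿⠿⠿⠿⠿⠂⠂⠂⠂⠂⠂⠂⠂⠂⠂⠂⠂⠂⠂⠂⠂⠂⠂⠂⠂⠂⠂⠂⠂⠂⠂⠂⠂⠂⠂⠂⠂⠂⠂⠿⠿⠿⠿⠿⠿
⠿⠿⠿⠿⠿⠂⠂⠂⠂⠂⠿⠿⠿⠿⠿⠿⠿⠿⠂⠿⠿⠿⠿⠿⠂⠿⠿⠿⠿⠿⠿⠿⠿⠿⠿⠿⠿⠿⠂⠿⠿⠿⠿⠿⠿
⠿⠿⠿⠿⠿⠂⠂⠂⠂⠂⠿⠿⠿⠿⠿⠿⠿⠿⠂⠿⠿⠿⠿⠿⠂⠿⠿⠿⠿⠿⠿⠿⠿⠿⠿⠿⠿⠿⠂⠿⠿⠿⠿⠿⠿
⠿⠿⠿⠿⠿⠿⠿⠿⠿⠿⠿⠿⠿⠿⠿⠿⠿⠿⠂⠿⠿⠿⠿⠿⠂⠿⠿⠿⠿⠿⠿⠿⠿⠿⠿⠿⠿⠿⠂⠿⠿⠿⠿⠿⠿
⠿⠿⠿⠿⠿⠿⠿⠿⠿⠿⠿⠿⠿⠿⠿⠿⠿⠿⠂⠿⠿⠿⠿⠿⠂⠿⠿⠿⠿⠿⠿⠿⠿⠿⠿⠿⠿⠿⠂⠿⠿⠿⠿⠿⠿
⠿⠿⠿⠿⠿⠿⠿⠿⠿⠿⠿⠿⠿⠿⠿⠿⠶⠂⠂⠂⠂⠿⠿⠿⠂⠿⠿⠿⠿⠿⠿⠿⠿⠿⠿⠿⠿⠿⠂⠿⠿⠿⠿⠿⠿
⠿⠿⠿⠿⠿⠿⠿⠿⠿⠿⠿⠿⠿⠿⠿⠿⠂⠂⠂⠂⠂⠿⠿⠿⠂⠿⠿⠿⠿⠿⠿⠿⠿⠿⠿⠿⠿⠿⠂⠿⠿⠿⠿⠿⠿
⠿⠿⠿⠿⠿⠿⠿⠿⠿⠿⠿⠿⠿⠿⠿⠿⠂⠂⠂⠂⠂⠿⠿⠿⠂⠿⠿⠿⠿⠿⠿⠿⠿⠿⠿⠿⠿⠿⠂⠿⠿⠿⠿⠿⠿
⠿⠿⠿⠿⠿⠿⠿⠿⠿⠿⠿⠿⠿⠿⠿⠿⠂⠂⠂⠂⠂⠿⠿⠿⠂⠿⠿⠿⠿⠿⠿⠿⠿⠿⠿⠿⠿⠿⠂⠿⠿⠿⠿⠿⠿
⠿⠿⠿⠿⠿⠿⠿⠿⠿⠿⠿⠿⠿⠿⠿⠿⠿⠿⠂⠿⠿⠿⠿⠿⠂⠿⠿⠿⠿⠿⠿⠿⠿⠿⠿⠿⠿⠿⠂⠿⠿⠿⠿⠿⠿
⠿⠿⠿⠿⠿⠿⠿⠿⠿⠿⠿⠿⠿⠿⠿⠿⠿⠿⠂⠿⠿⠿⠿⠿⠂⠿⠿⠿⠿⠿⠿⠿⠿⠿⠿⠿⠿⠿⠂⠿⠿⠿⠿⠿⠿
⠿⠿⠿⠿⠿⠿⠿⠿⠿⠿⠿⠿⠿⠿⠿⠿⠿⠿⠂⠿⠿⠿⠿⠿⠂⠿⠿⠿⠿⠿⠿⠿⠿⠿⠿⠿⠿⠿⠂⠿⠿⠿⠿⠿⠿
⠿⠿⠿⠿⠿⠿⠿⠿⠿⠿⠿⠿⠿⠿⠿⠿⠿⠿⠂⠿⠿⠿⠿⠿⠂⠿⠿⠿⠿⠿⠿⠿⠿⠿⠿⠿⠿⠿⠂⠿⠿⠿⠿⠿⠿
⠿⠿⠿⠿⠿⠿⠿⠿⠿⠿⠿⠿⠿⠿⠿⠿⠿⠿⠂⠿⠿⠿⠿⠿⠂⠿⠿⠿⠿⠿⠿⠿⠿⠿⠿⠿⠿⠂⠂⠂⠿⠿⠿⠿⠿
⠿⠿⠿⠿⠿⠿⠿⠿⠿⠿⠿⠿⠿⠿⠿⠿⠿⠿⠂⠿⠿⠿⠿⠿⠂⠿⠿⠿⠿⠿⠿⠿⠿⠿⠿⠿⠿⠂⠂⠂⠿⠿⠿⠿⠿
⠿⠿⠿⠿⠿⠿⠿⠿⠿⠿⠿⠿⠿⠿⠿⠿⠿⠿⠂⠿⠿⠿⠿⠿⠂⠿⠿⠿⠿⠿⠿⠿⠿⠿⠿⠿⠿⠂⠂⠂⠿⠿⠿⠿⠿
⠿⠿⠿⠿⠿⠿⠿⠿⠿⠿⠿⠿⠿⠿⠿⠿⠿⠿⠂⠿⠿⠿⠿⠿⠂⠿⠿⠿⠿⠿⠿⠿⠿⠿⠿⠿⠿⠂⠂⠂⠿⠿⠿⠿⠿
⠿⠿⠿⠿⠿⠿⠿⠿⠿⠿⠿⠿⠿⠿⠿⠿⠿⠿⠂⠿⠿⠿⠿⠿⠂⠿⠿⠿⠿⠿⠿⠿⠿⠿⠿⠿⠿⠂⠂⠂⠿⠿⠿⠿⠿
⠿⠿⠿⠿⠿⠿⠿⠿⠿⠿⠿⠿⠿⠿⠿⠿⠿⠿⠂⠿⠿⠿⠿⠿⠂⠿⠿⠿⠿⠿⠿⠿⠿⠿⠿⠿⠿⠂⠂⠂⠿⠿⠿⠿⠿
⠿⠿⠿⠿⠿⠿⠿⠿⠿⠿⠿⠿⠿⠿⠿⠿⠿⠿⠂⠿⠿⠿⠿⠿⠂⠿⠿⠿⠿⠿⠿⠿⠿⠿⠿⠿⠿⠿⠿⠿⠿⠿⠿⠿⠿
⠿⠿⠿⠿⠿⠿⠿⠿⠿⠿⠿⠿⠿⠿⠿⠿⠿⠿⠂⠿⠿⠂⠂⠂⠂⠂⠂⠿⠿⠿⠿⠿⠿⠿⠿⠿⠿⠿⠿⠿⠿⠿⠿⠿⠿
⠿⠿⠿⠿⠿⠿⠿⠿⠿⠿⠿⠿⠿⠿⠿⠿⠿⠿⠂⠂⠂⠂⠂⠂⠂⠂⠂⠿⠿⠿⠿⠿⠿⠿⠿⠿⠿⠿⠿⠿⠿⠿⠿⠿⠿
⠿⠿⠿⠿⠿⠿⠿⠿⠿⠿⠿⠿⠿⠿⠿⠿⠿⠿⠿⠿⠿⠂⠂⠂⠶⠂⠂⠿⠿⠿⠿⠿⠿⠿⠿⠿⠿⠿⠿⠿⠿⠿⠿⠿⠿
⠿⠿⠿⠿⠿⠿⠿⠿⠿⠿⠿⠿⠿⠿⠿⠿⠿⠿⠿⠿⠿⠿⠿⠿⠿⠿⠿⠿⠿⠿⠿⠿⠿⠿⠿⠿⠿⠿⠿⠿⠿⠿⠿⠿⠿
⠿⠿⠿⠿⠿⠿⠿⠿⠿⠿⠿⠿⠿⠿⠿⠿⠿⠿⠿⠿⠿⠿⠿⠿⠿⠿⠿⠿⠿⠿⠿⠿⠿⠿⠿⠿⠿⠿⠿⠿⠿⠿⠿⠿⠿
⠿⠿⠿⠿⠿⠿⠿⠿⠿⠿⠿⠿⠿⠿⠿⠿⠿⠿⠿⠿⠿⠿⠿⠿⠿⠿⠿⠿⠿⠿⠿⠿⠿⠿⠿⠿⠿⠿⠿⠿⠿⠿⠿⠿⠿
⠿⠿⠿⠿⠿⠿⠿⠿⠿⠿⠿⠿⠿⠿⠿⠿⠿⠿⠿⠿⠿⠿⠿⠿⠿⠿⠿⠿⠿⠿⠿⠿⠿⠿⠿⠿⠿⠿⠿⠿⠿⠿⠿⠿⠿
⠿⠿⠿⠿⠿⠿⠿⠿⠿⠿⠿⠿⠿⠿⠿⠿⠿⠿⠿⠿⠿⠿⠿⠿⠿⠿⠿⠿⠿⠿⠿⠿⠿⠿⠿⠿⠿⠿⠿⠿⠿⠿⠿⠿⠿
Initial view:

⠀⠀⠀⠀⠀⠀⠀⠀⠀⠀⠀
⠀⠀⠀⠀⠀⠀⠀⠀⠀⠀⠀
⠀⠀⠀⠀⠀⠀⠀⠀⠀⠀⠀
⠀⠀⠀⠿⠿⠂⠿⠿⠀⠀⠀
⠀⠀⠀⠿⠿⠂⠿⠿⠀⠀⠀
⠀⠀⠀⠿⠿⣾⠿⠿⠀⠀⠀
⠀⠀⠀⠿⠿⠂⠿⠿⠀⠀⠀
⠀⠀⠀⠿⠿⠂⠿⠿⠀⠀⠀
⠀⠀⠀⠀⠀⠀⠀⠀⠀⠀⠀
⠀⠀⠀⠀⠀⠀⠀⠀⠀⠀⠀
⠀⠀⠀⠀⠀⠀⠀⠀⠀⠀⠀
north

⠀⠀⠀⠀⠀⠀⠀⠀⠀⠀⠀
⠀⠀⠀⠀⠀⠀⠀⠀⠀⠀⠀
⠀⠀⠀⠀⠀⠀⠀⠀⠀⠀⠀
⠀⠀⠀⠿⠿⠂⠿⠿⠀⠀⠀
⠀⠀⠀⠿⠿⠂⠿⠿⠀⠀⠀
⠀⠀⠀⠿⠿⣾⠿⠿⠀⠀⠀
⠀⠀⠀⠿⠿⠂⠿⠿⠀⠀⠀
⠀⠀⠀⠿⠿⠂⠿⠿⠀⠀⠀
⠀⠀⠀⠿⠿⠂⠿⠿⠀⠀⠀
⠀⠀⠀⠀⠀⠀⠀⠀⠀⠀⠀
⠀⠀⠀⠀⠀⠀⠀⠀⠀⠀⠀

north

⠀⠀⠀⠀⠀⠀⠀⠀⠀⠀⠀
⠀⠀⠀⠀⠀⠀⠀⠀⠀⠀⠀
⠀⠀⠀⠀⠀⠀⠀⠀⠀⠀⠀
⠀⠀⠀⠿⠿⠂⠿⠿⠀⠀⠀
⠀⠀⠀⠿⠿⠂⠿⠿⠀⠀⠀
⠀⠀⠀⠿⠿⣾⠿⠿⠀⠀⠀
⠀⠀⠀⠿⠿⠂⠿⠿⠀⠀⠀
⠀⠀⠀⠿⠿⠂⠿⠿⠀⠀⠀
⠀⠀⠀⠿⠿⠂⠿⠿⠀⠀⠀
⠀⠀⠀⠿⠿⠂⠿⠿⠀⠀⠀
⠀⠀⠀⠀⠀⠀⠀⠀⠀⠀⠀

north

⠀⠀⠀⠀⠀⠀⠀⠀⠀⠀⠀
⠀⠀⠀⠀⠀⠀⠀⠀⠀⠀⠀
⠀⠀⠀⠀⠀⠀⠀⠀⠀⠀⠀
⠀⠀⠀⠿⠿⠂⠿⠿⠀⠀⠀
⠀⠀⠀⠿⠿⠂⠿⠿⠀⠀⠀
⠀⠀⠀⠿⠿⣾⠿⠿⠀⠀⠀
⠀⠀⠀⠿⠿⠂⠿⠿⠀⠀⠀
⠀⠀⠀⠿⠿⠂⠿⠿⠀⠀⠀
⠀⠀⠀⠿⠿⠂⠿⠿⠀⠀⠀
⠀⠀⠀⠿⠿⠂⠿⠿⠀⠀⠀
⠀⠀⠀⠿⠿⠂⠿⠿⠀⠀⠀

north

⠀⠀⠀⠀⠀⠀⠀⠀⠀⠀⠀
⠀⠀⠀⠀⠀⠀⠀⠀⠀⠀⠀
⠀⠀⠀⠀⠀⠀⠀⠀⠀⠀⠀
⠀⠀⠀⠿⠿⠂⠿⠿⠀⠀⠀
⠀⠀⠀⠿⠿⠂⠿⠿⠀⠀⠀
⠀⠀⠀⠿⠿⣾⠿⠿⠀⠀⠀
⠀⠀⠀⠿⠿⠂⠿⠿⠀⠀⠀
⠀⠀⠀⠿⠿⠂⠿⠿⠀⠀⠀
⠀⠀⠀⠿⠿⠂⠿⠿⠀⠀⠀
⠀⠀⠀⠿⠿⠂⠿⠿⠀⠀⠀
⠀⠀⠀⠿⠿⠂⠿⠿⠀⠀⠀


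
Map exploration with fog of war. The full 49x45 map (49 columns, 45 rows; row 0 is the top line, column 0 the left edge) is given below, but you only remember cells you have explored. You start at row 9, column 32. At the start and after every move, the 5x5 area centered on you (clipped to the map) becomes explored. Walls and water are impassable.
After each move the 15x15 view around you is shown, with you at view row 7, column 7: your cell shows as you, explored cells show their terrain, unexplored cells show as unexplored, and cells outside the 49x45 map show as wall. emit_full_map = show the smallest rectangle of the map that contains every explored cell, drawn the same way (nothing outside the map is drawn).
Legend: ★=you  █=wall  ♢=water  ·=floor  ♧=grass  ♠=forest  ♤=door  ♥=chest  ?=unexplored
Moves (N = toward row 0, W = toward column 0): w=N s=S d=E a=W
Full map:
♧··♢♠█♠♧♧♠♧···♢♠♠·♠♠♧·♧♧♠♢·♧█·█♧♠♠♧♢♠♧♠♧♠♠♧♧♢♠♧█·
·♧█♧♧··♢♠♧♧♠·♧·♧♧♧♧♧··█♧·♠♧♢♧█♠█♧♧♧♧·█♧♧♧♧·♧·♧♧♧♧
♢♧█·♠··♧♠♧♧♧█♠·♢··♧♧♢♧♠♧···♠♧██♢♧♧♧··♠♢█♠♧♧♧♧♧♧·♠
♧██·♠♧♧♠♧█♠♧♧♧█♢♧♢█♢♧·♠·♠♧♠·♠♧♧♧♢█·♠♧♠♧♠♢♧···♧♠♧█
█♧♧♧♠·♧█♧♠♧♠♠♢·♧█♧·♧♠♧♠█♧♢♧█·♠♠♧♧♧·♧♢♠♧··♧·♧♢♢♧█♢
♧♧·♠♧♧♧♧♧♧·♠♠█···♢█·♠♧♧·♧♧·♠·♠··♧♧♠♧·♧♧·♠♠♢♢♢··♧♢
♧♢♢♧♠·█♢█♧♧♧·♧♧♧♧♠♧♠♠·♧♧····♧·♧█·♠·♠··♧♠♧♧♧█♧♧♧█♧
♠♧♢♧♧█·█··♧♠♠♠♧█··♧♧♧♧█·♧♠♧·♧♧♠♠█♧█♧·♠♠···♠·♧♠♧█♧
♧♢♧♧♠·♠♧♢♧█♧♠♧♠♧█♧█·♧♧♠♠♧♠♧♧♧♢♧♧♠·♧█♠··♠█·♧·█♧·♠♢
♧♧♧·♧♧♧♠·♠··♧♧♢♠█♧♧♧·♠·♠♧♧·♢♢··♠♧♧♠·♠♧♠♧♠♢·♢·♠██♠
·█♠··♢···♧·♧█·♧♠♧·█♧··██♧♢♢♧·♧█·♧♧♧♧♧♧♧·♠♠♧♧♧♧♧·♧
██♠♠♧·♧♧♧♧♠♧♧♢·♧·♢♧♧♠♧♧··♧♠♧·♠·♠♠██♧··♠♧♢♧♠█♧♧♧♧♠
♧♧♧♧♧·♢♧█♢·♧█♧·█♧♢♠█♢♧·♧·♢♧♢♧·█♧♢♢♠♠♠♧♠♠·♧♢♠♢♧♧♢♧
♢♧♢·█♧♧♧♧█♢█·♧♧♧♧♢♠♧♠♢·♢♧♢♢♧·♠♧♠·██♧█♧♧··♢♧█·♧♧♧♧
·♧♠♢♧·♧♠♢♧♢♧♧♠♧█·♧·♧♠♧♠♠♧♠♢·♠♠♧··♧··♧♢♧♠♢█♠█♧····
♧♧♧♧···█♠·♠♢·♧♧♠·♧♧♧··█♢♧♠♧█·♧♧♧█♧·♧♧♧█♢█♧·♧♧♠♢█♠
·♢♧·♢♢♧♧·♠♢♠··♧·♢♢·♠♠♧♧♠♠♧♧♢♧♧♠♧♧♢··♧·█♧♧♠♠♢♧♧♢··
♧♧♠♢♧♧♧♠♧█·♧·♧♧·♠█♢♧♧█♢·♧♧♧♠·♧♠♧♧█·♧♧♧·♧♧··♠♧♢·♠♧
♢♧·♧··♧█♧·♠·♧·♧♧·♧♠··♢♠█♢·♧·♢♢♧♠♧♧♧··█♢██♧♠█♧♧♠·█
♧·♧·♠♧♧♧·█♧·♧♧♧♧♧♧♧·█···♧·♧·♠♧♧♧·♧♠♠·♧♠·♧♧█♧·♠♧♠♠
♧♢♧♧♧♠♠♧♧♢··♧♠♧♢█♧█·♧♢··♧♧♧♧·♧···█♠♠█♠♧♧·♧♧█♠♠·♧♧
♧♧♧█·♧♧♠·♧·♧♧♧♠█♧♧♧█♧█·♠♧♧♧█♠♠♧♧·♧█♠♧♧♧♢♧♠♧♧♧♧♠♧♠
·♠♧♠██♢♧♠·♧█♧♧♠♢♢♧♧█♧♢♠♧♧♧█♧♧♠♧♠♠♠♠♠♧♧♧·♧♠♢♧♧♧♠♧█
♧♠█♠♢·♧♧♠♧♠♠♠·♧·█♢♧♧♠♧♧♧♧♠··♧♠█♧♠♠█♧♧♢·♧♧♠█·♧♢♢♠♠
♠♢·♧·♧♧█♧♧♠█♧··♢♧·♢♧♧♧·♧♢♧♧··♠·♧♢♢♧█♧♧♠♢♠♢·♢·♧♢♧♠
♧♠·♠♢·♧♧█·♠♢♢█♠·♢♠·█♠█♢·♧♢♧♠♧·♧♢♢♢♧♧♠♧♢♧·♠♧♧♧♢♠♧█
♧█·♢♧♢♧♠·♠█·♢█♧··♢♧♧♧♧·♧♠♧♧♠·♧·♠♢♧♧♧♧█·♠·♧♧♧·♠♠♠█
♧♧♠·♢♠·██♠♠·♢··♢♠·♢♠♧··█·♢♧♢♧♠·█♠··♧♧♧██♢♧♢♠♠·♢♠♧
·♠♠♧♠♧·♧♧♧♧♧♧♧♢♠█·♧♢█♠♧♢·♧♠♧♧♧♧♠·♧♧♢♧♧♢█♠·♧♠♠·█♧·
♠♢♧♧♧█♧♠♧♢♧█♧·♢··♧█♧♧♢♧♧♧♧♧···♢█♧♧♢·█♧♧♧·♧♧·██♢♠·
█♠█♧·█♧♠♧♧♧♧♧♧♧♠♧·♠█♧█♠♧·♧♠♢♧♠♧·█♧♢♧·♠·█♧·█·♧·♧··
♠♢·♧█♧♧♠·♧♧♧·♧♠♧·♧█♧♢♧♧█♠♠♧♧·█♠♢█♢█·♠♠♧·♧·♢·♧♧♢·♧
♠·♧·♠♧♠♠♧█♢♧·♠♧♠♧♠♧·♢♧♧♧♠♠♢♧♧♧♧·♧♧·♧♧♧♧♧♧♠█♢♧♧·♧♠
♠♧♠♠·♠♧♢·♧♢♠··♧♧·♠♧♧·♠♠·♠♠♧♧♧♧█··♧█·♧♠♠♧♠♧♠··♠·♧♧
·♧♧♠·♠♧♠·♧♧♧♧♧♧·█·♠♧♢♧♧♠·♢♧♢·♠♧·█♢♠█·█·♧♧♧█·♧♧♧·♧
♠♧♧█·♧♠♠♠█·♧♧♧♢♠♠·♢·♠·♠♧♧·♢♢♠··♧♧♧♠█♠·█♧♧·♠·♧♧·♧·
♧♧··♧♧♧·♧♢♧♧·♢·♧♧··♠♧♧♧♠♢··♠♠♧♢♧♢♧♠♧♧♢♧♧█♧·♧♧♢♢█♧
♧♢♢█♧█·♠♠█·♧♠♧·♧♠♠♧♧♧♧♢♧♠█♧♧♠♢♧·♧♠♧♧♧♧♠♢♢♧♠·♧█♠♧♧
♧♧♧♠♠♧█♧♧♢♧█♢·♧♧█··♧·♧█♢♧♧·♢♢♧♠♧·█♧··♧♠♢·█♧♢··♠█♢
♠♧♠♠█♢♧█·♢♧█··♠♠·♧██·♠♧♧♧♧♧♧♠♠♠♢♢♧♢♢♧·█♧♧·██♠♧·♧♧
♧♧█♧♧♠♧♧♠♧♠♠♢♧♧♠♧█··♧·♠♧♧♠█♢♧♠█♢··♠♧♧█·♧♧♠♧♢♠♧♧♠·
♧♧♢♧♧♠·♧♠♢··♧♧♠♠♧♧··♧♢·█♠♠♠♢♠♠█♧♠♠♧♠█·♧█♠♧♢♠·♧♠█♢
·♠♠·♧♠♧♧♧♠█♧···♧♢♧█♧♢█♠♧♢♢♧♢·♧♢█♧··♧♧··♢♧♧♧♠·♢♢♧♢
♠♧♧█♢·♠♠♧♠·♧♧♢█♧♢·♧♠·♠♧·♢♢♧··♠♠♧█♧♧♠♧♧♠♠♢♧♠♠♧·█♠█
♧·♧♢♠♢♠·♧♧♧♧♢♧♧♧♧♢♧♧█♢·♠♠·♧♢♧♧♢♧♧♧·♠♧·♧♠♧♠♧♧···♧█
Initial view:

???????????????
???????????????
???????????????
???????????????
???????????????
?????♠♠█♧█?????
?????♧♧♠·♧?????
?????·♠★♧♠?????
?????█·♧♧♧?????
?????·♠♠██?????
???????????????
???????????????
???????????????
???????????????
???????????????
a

???????????????
???????????????
???????????????
???????????????
???????????????
?????♧♠♠█♧█????
?????♢♧♧♠·♧????
?????··★♧♧♠????
?????♧█·♧♧♧????
?????♠·♠♠██????
???????????????
???????????????
???????????????
???????????????
???????????????

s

???????????????
???????????????
???????????????
???????????????
?????♧♠♠█♧█????
?????♢♧♧♠·♧????
?????··♠♧♧♠????
?????♧█★♧♧♧????
?????♠·♠♠██????
?????·█♧♢♢?????
???????????????
???????????????
???????????????
???????????????
???????????????

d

???????????????
???????????????
???????????????
???????????????
????♧♠♠█♧█?????
????♢♧♧♠·♧?????
????··♠♧♧♠?????
????♧█·★♧♧?????
????♠·♠♠██?????
????·█♧♢♢♠?????
???????????????
???????????????
???????????????
???????????????
???????????????

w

???????????????
???????????????
???????????????
???????????????
???????????????
????♧♠♠█♧█?????
????♢♧♧♠·♧?????
????··♠★♧♠?????
????♧█·♧♧♧?????
????♠·♠♠██?????
????·█♧♢♢♠?????
???????????????
???????????????
???????????????
???????????????

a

???????????????
???????????????
???????????????
???????????????
???????????????
?????♧♠♠█♧█????
?????♢♧♧♠·♧????
?????··★♧♧♠????
?????♧█·♧♧♧????
?????♠·♠♠██????
?????·█♧♢♢♠????
???????????????
???????????????
???????????????
???????????????

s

???????????????
???????????????
???????????????
???????????????
?????♧♠♠█♧█????
?????♢♧♧♠·♧????
?????··♠♧♧♠????
?????♧█★♧♧♧????
?????♠·♠♠██????
?????·█♧♢♢♠????
???????????????
???????????????
???????????????
???????????????
???????????????

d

???????????????
???????????????
???????????????
???????????????
????♧♠♠█♧█?????
????♢♧♧♠·♧?????
????··♠♧♧♠?????
????♧█·★♧♧?????
????♠·♠♠██?????
????·█♧♢♢♠?????
???????????????
???????????????
???????????????
???????????????
???????????????

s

???????????????
???????????????
???????????????
????♧♠♠█♧█?????
????♢♧♧♠·♧?????
????··♠♧♧♠?????
????♧█·♧♧♧?????
????♠·♠★██?????
????·█♧♢♢♠?????
?????♧♠·██?????
???????????????
???????????????
???????????????
???????????????
???????????????

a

???????????????
???????????????
???????????????
?????♧♠♠█♧█????
?????♢♧♧♠·♧????
?????··♠♧♧♠????
?????♧█·♧♧♧????
?????♠·★♠██????
?????·█♧♢♢♠????
?????♠♧♠·██????
???????????????
???????????????
???????????????
???????????????
???????????????

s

???????????????
???????????????
?????♧♠♠█♧█????
?????♢♧♧♠·♧????
?????··♠♧♧♠????
?????♧█·♧♧♧????
?????♠·♠♠██????
?????·█★♢♢♠????
?????♠♧♠·██????
?????♠♧··♧?????
???????????????
???????????????
???????????????
???????????????
???????????????

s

???????????????
?????♧♠♠█♧█????
?????♢♧♧♠·♧????
?????··♠♧♧♠????
?????♧█·♧♧♧????
?????♠·♠♠██????
?????·█♧♢♢♠????
?????♠♧★·██????
?????♠♧··♧?????
?????♧♧♧█♧?????
???????????????
???????????????
???????????????
???????????????
???????????????

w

???????????????
???????????????
?????♧♠♠█♧█????
?????♢♧♧♠·♧????
?????··♠♧♧♠????
?????♧█·♧♧♧????
?????♠·♠♠██????
?????·█★♢♢♠????
?????♠♧♠·██????
?????♠♧··♧?????
?????♧♧♧█♧?????
???????????????
???????????????
???????????????
???????????????

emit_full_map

♧♠♠█♧█
♢♧♧♠·♧
··♠♧♧♠
♧█·♧♧♧
♠·♠♠██
·█★♢♢♠
♠♧♠·██
♠♧··♧?
♧♧♧█♧?


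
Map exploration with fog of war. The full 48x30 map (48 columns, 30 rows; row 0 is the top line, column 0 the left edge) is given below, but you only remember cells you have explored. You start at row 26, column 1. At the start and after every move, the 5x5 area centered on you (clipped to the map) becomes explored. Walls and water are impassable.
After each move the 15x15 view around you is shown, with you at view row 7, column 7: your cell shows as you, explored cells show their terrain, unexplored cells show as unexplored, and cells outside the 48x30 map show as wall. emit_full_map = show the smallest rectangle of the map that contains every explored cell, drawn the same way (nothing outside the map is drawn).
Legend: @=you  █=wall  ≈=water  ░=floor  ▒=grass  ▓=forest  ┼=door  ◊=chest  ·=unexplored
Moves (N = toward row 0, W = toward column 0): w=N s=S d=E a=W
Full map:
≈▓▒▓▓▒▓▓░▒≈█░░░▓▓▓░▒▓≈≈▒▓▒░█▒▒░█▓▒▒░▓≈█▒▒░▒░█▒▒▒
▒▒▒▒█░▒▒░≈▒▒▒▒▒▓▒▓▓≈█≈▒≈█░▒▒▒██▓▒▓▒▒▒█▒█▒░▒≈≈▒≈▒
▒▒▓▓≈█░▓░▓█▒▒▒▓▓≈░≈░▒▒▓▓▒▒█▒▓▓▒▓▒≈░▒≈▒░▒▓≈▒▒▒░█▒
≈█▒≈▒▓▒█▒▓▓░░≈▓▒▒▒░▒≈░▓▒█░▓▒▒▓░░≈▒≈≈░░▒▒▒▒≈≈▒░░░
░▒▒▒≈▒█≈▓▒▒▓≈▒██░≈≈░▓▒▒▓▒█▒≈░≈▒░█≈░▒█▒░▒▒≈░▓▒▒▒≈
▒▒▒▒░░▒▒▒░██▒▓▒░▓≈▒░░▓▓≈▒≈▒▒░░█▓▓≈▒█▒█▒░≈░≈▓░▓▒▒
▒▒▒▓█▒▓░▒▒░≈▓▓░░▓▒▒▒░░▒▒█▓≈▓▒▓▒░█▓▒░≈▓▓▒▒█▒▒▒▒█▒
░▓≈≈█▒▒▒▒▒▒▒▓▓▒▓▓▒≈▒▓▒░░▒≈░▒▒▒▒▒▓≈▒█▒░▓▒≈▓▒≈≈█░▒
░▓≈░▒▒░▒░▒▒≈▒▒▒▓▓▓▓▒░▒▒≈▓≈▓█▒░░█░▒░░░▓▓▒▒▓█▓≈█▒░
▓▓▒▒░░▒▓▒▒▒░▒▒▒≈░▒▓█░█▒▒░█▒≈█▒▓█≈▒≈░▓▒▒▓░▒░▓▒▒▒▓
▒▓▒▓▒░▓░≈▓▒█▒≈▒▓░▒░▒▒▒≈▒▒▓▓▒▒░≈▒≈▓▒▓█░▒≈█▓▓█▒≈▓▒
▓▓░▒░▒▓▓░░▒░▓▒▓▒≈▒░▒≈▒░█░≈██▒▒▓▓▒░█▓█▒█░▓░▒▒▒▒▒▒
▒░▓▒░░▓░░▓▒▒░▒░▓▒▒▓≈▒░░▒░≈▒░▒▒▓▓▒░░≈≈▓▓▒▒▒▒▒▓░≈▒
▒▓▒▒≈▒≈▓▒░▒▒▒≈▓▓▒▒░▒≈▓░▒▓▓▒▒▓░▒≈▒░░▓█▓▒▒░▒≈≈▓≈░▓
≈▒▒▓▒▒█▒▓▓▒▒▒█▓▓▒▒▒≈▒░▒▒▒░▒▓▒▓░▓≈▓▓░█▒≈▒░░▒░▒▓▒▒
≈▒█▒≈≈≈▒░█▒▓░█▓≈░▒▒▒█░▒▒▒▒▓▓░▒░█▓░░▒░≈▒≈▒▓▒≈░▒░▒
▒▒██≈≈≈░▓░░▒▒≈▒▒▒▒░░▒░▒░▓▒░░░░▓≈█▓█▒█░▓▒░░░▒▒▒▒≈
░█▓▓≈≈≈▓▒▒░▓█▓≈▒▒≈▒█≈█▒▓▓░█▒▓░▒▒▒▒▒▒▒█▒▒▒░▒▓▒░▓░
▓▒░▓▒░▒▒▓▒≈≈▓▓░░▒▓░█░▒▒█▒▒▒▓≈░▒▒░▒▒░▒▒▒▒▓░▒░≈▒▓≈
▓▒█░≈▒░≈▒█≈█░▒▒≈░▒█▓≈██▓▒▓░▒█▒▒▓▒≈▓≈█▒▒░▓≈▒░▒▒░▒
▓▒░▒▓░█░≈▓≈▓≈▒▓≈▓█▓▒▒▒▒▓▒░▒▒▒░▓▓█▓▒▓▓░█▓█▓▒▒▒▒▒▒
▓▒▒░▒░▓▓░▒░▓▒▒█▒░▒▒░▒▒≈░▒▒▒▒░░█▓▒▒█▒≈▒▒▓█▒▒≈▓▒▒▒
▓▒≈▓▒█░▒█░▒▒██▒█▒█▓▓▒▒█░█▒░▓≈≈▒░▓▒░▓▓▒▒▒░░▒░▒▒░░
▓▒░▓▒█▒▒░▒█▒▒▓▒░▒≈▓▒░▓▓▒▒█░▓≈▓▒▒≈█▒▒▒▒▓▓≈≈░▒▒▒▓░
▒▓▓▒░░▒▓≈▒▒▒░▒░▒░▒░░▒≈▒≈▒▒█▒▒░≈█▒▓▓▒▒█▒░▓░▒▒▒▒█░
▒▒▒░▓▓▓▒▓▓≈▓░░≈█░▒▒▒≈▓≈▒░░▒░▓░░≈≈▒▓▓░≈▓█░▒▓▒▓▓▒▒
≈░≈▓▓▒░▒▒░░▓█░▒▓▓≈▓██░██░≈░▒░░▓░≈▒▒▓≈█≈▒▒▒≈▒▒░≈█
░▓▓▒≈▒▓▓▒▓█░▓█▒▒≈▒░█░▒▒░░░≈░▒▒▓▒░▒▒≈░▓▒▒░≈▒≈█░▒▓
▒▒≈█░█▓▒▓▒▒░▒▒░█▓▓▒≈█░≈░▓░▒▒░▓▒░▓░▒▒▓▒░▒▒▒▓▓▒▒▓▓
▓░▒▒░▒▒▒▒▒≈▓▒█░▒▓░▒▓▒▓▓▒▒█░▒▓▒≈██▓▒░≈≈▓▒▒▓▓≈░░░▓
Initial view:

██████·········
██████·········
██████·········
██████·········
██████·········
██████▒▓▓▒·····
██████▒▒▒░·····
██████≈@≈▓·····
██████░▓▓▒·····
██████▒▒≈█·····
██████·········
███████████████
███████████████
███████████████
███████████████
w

██████·········
██████·········
██████·········
██████·········
██████·········
██████▓▒░▓·····
██████▒▓▓▒·····
██████▒@▒░·····
██████≈░≈▓·····
██████░▓▓▒·····
██████▒▒≈█·····
██████·········
███████████████
███████████████
███████████████

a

███████········
███████········
███████········
███████········
███████········
███████▓▒░▓····
███████▒▓▓▒····
███████@▒▒░····
███████≈░≈▓····
███████░▓▓▒····
███████▒▒≈█····
███████········
███████████████
███████████████
███████████████

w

███████········
███████········
███████········
███████········
███████········
███████▓▒≈·····
███████▓▒░▓····
███████@▓▓▒····
███████▒▒▒░····
███████≈░≈▓····
███████░▓▓▒····
███████▒▒≈█····
███████········
███████████████
███████████████

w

███████········
███████········
███████········
███████········
███████········
███████▓▒▒·····
███████▓▒≈·····
███████@▒░▓····
███████▒▓▓▒····
███████▒▒▒░····
███████≈░≈▓····
███████░▓▓▒····
███████▒▒≈█····
███████········
███████████████

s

███████········
███████········
███████········
███████········
███████▓▒▒·····
███████▓▒≈·····
███████▓▒░▓····
███████@▓▓▒····
███████▒▒▒░····
███████≈░≈▓····
███████░▓▓▒····
███████▒▒≈█····
███████········
███████████████
███████████████

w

███████········
███████········
███████········
███████········
███████········
███████▓▒▒·····
███████▓▒≈·····
███████@▒░▓····
███████▒▓▓▒····
███████▒▒▒░····
███████≈░≈▓····
███████░▓▓▒····
███████▒▒≈█····
███████········
███████████████

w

███████········
███████········
███████········
███████········
███████········
███████▓▒░·····
███████▓▒▒·····
███████@▒≈·····
███████▓▒░▓····
███████▒▓▓▒····
███████▒▒▒░····
███████≈░≈▓····
███████░▓▓▒····
███████▒▒≈█····
███████········

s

███████········
███████········
███████········
███████········
███████▓▒░·····
███████▓▒▒·····
███████▓▒≈·····
███████@▒░▓····
███████▒▓▓▒····
███████▒▒▒░····
███████≈░≈▓····
███████░▓▓▒····
███████▒▒≈█····
███████········
███████████████

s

███████········
███████········
███████········
███████▓▒░·····
███████▓▒▒·····
███████▓▒≈·····
███████▓▒░▓····
███████@▓▓▒····
███████▒▒▒░····
███████≈░≈▓····
███████░▓▓▒····
███████▒▒≈█····
███████········
███████████████
███████████████

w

███████········
███████········
███████········
███████········
███████▓▒░·····
███████▓▒▒·····
███████▓▒≈·····
███████@▒░▓····
███████▒▓▓▒····
███████▒▒▒░····
███████≈░≈▓····
███████░▓▓▒····
███████▒▒≈█····
███████········
███████████████

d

██████·········
██████·········
██████·········
██████·········
██████▓▒░······
██████▓▒▒░·····
██████▓▒≈▓·····
██████▓@░▓·····
██████▒▓▓▒·····
██████▒▒▒░·····
██████≈░≈▓·····
██████░▓▓▒·····
██████▒▒≈█·····
██████·········
███████████████

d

█████··········
█████··········
█████··········
█████··········
█████▓▒░·······
█████▓▒▒░▒·····
█████▓▒≈▓▒·····
█████▓▒@▓▒·····
█████▒▓▓▒░·····
█████▒▒▒░▓·····
█████≈░≈▓······
█████░▓▓▒······
█████▒▒≈█······
█████··········
███████████████

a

██████·········
██████·········
██████·········
██████·········
██████▓▒░······
██████▓▒▒░▒····
██████▓▒≈▓▒····
██████▓@░▓▒····
██████▒▓▓▒░····
██████▒▒▒░▓····
██████≈░≈▓·····
██████░▓▓▒·····
██████▒▒≈█·····
██████·········
███████████████

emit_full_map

▓▒░··
▓▒▒░▒
▓▒≈▓▒
▓@░▓▒
▒▓▓▒░
▒▒▒░▓
≈░≈▓·
░▓▓▒·
▒▒≈█·

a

███████········
███████········
███████········
███████········
███████▓▒░·····
███████▓▒▒░▒···
███████▓▒≈▓▒···
███████@▒░▓▒···
███████▒▓▓▒░···
███████▒▒▒░▓···
███████≈░≈▓····
███████░▓▓▒····
███████▒▒≈█····
███████········
███████████████

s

███████········
███████········
███████········
███████▓▒░·····
███████▓▒▒░▒···
███████▓▒≈▓▒···
███████▓▒░▓▒···
███████@▓▓▒░···
███████▒▒▒░▓···
███████≈░≈▓····
███████░▓▓▒····
███████▒▒≈█····
███████········
███████████████
███████████████

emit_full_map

▓▒░··
▓▒▒░▒
▓▒≈▓▒
▓▒░▓▒
@▓▓▒░
▒▒▒░▓
≈░≈▓·
░▓▓▒·
▒▒≈█·


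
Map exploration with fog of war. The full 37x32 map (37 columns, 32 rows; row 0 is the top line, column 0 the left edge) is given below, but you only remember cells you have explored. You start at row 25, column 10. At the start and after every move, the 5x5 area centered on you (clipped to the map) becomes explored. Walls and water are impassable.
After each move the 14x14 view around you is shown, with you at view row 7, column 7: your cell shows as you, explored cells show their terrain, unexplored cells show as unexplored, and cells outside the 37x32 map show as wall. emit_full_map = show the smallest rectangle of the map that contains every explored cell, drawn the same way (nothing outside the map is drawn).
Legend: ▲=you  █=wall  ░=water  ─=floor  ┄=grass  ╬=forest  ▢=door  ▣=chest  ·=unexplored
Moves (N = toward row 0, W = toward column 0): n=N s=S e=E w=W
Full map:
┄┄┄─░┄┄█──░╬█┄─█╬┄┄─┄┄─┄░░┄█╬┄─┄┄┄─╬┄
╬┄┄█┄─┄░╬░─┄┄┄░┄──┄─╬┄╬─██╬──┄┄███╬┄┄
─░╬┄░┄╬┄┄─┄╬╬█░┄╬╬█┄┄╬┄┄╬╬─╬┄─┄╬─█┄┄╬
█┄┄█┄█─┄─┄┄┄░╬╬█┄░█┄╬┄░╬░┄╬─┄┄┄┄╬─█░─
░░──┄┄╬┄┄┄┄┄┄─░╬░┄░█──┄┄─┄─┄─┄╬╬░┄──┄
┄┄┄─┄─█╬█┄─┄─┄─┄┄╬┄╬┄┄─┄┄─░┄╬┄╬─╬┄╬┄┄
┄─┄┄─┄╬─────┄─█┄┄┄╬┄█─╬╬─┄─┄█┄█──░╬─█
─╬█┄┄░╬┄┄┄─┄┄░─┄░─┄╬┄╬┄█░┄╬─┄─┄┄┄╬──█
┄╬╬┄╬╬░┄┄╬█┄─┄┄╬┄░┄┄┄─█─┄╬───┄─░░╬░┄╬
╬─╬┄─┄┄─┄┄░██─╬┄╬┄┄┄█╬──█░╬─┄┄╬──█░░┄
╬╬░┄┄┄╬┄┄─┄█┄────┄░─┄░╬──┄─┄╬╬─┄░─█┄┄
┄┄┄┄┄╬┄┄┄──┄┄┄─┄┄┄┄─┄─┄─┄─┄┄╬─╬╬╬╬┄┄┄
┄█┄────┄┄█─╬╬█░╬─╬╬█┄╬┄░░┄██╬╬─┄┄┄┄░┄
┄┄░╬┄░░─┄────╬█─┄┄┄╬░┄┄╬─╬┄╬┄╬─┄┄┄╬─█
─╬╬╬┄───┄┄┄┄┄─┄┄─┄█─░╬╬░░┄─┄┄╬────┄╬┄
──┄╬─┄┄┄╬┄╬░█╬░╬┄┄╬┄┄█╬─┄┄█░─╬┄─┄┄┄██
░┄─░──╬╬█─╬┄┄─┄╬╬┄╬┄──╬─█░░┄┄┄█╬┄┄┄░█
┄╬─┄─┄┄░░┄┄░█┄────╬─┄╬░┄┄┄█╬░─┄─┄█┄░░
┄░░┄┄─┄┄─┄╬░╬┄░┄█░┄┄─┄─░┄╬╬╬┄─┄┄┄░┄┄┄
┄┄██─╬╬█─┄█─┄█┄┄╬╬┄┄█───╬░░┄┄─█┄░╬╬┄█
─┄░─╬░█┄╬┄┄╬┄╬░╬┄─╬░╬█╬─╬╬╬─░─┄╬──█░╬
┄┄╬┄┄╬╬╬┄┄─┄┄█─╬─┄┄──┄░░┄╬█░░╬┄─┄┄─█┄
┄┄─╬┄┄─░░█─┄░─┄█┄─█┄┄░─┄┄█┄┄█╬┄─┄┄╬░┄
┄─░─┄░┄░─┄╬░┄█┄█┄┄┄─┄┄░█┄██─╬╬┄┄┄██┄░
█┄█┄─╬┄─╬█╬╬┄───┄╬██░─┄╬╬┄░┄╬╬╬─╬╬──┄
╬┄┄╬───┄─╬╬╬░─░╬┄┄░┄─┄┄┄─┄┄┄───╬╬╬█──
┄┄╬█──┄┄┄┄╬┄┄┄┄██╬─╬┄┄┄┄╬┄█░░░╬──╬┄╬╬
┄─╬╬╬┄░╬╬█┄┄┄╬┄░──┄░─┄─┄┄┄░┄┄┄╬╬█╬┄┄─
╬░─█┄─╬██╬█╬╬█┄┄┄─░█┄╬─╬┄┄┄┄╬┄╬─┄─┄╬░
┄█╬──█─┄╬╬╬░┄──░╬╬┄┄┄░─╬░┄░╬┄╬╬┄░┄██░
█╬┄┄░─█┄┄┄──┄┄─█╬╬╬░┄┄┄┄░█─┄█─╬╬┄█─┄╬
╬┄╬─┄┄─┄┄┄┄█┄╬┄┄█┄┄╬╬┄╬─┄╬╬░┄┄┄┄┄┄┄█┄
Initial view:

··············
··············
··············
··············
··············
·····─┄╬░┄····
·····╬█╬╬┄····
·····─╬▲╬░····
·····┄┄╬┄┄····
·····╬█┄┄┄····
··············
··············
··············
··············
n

··············
··············
··············
··············
··············
·····░█─┄░····
·····─┄╬░┄····
·····╬█▲╬┄····
·····─╬╬╬░····
·····┄┄╬┄┄····
·····╬█┄┄┄····
··············
··············
··············

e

··············
··············
··············
··············
··············
····░█─┄░─····
····─┄╬░┄█····
····╬█╬▲┄─····
····─╬╬╬░─····
····┄┄╬┄┄┄····
····╬█┄┄┄·····
··············
··············
··············

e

··············
··············
··············
··············
··············
···░█─┄░─┄····
···─┄╬░┄█┄····
···╬█╬╬▲──····
···─╬╬╬░─░····
···┄┄╬┄┄┄┄····
···╬█┄┄┄······
··············
··············
··············

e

··············
··············
··············
··············
··············
··░█─┄░─┄█····
··─┄╬░┄█┄█····
··╬█╬╬┄▲──····
··─╬╬╬░─░╬····
··┄┄╬┄┄┄┄█····
··╬█┄┄┄·······
··············
··············
··············

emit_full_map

░█─┄░─┄█
─┄╬░┄█┄█
╬█╬╬┄▲──
─╬╬╬░─░╬
┄┄╬┄┄┄┄█
╬█┄┄┄···

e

··············
··············
··············
··············
··············
·░█─┄░─┄█┄····
·─┄╬░┄█┄█┄····
·╬█╬╬┄─▲─┄····
·─╬╬╬░─░╬┄····
·┄┄╬┄┄┄┄██····
·╬█┄┄┄········
··············
··············
··············

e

··············
··············
··············
··············
··············
░█─┄░─┄█┄─····
─┄╬░┄█┄█┄┄····
╬█╬╬┄──▲┄╬····
─╬╬╬░─░╬┄┄····
┄┄╬┄┄┄┄██╬····
╬█┄┄┄·········
··············
··············
··············

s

··············
··············
··············
··············
░█─┄░─┄█┄─····
─┄╬░┄█┄█┄┄····
╬█╬╬┄───┄╬····
─╬╬╬░─░▲┄┄····
┄┄╬┄┄┄┄██╬····
╬█┄┄┄╬┄░──····
··············
··············
··············
··············

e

··············
··············
··············
··············
█─┄░─┄█┄─·····
┄╬░┄█┄█┄┄┄····
█╬╬┄───┄╬█····
╬╬╬░─░╬▲┄░····
┄╬┄┄┄┄██╬─····
█┄┄┄╬┄░──┄····
··············
··············
··············
··············

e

··············
··············
··············
··············
─┄░─┄█┄─······
╬░┄█┄█┄┄┄─····
╬╬┄───┄╬██····
╬╬░─░╬┄▲░┄····
╬┄┄┄┄██╬─╬····
┄┄┄╬┄░──┄░····
··············
··············
··············
··············

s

··············
··············
··············
─┄░─┄█┄─······
╬░┄█┄█┄┄┄─····
╬╬┄───┄╬██····
╬╬░─░╬┄┄░┄····
╬┄┄┄┄██▲─╬····
┄┄┄╬┄░──┄░····
·····┄┄─░█····
··············
··············
··············
██████████████

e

··············
··············
··············
┄░─┄█┄─·······
░┄█┄█┄┄┄─·····
╬┄───┄╬██░····
╬░─░╬┄┄░┄─····
┄┄┄┄██╬▲╬┄····
┄┄╬┄░──┄░─····
····┄┄─░█┄····
··············
··············
··············
██████████████

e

··············
··············
··············
░─┄█┄─········
┄█┄█┄┄┄─······
┄───┄╬██░─····
░─░╬┄┄░┄─┄····
┄┄┄██╬─▲┄┄····
┄╬┄░──┄░─┄····
···┄┄─░█┄╬····
··············
··············
··············
██████████████

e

··············
··············
··············
─┄█┄─·········
█┄█┄┄┄─·······
───┄╬██░─┄····
─░╬┄┄░┄─┄┄····
┄┄██╬─╬▲┄┄····
╬┄░──┄░─┄─····
··┄┄─░█┄╬─····
··············
··············
··············
██████████████

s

··············
··············
─┄█┄─·········
█┄█┄┄┄─·······
───┄╬██░─┄····
─░╬┄┄░┄─┄┄····
┄┄██╬─╬┄┄┄····
╬┄░──┄░▲┄─····
··┄┄─░█┄╬─····
·····┄┄┄░─····
··············
··············
██████████████
██████████████

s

··············
─┄█┄─·········
█┄█┄┄┄─·······
───┄╬██░─┄····
─░╬┄┄░┄─┄┄····
┄┄██╬─╬┄┄┄····
╬┄░──┄░─┄─····
··┄┄─░█▲╬─····
·····┄┄┄░─····
·····╬░┄┄┄····
··············
██████████████
██████████████
██████████████

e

··············
┄█┄─··········
┄█┄┄┄─········
──┄╬██░─┄·····
░╬┄┄░┄─┄┄·····
┄██╬─╬┄┄┄┄····
┄░──┄░─┄─┄····
·┄┄─░█┄▲─╬····
····┄┄┄░─╬····
····╬░┄┄┄┄····
··············
██████████████
██████████████
██████████████

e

··············
█┄─···········
█┄┄┄─·········
─┄╬██░─┄······
╬┄┄░┄─┄┄······
██╬─╬┄┄┄┄╬····
░──┄░─┄─┄┄····
┄┄─░█┄╬▲╬┄····
···┄┄┄░─╬░····
···╬░┄┄┄┄░····
··············
██████████████
██████████████
██████████████

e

··············
┄─············
┄┄┄─··········
┄╬██░─┄·······
┄┄░┄─┄┄·······
█╬─╬┄┄┄┄╬┄····
──┄░─┄─┄┄┄····
┄─░█┄╬─▲┄┄····
··┄┄┄░─╬░┄····
··╬░┄┄┄┄░█····
··············
██████████████
██████████████
██████████████

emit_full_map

░█─┄░─┄█┄─········
─┄╬░┄█┄█┄┄┄─······
╬█╬╬┄───┄╬██░─┄···
─╬╬╬░─░╬┄┄░┄─┄┄···
┄┄╬┄┄┄┄██╬─╬┄┄┄┄╬┄
╬█┄┄┄╬┄░──┄░─┄─┄┄┄
·······┄┄─░█┄╬─▲┄┄
··········┄┄┄░─╬░┄
··········╬░┄┄┄┄░█
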